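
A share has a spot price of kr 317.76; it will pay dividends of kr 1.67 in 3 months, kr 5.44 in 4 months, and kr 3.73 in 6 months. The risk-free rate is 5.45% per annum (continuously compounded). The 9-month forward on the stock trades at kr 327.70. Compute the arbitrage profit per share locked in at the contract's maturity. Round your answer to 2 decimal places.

kr 7.74 per share

PV(dividends) I = 1.67·e^(−0.0545·3/12) + 5.44·e^(−0.0545·4/12) + 3.73·e^(−0.0545·6/12) = 10.6192
Fair forward F* = (S − I)·e^(rT) = (317.76 − 10.6192)·e^0.040875 = 307.1408 × 1.041722 = 319.9553
Market kr 327.70 > fair 319.9553: forward overpriced → cash-and-carry (borrow at r, buy the stock and collect the dividends, short the forward).
Profit at T = |F_mkt − F*| = |327.70 − 319.9553| = kr 7.74 per share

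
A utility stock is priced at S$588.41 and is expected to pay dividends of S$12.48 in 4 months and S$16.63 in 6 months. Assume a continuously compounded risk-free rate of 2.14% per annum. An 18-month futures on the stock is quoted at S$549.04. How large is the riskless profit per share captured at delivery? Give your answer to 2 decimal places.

PV(dividends) I = 12.48·e^(−0.0214·4/12) + 16.63·e^(−0.0214·6/12) = 28.8443
Fair futures F* = (S − I)·e^(rT) = (588.41 − 28.8443)·e^0.032100 = 559.5657 × 1.032621 = 577.8193
Market S$549.04 < fair 577.8193: forward underpriced → reverse cash-and-carry (short the stock, invest proceeds at r, pay the dividends, go long the forward).
Profit at T = |F_mkt − F*| = |549.04 − 577.8193| = S$28.78 per share

S$28.78 per share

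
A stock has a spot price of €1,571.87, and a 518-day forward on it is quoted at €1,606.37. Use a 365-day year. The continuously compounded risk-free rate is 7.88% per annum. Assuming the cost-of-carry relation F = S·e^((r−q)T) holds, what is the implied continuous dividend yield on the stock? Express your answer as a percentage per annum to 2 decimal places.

From F = S·e^((r−q)T): (r − q) = ln(F/S)/T
ln(1606.37/1571.87) = ln(1.021948) = 0.021711
(r − q) = 0.021711 / (518/365) = 0.015298
q = r − ln(F/S)/T = 0.0788 − 0.015298 = 0.063502
q = 6.35%

6.35%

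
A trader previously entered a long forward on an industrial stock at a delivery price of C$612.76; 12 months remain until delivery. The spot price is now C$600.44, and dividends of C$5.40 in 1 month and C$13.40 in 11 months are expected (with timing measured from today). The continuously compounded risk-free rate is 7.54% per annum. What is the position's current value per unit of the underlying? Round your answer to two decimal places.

C$14.31

PV(remaining dividends) I = 5.40·e^(−0.0754·1/12) + 13.40·e^(−0.0754·11/12) = 17.8713
Current forward F = (S − I)·e^(rT) = (600.44 − 17.8713)·e^(0.0754·12/12) = 582.5687 × 1.078315 = 628.1926
Value (long) = (F − K)·e^(−rT) = (628.1926 − 612.76) × 0.927372 = 14.3118
Value = C$14.31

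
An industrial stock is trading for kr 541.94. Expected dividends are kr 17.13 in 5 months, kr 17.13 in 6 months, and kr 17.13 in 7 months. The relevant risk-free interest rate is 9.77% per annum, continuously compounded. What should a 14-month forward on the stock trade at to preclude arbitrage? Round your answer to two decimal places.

PV(dividends) I = 17.13·e^(−0.0977·5/12) + 17.13·e^(−0.0977·6/12) + 17.13·e^(−0.0977·7/12)
I = 16.4467 + 16.3133 + 16.1810 = 48.9410
F = (S − I)·e^(rT) = (541.94 − 48.9410) · e^(0.0977·14/12)
= 492.9990 · e^0.113983 = 492.9990 × 1.120733 = kr 552.52

kr 552.52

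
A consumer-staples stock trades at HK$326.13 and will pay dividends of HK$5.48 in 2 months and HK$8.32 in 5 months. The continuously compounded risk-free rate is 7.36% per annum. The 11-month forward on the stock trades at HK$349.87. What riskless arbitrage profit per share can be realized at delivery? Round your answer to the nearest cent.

PV(dividends) I = 5.48·e^(−0.0736·2/12) + 8.32·e^(−0.0736·5/12) = 13.4819
Fair forward F* = (S − I)·e^(rT) = (326.13 − 13.4819)·e^0.067467 = 312.6481 × 1.069795 = 334.4694
Market HK$349.87 > fair 334.4694: forward overpriced → cash-and-carry (borrow at r, buy the stock and collect the dividends, short the forward).
Profit at T = |F_mkt − F*| = |349.87 − 334.4694| = HK$15.40 per share

HK$15.40 per share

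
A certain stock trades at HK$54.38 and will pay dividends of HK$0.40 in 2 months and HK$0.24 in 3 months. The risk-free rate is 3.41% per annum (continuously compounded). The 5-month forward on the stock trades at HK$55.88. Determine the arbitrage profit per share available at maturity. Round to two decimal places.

HK$1.37 per share

PV(dividends) I = 0.40·e^(−0.0341·2/12) + 0.24·e^(−0.0341·3/12) = 0.6357
Fair forward F* = (S − I)·e^(rT) = (54.38 − 0.6357)·e^0.014208 = 53.7443 × 1.014309 = 54.5133
Market HK$55.88 > fair 54.5133: forward overpriced → cash-and-carry (borrow at r, buy the stock and collect the dividends, short the forward).
Profit at T = |F_mkt − F*| = |55.88 − 54.5133| = HK$1.37 per share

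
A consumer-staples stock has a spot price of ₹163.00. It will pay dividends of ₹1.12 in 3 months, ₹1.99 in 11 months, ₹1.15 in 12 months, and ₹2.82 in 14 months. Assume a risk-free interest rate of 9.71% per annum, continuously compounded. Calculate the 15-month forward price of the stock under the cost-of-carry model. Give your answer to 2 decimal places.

PV(dividends) I = 1.12·e^(−0.0971·3/12) + 1.99·e^(−0.0971·11/12) + 1.15·e^(−0.0971·12/12) + 2.82·e^(−0.0971·14/12)
I = 1.0931 + 1.8205 + 1.0436 + 2.5180 = 6.4752
F = (S − I)·e^(rT) = (163.00 − 6.4752) · e^(0.0971·15/12)
= 156.5248 · e^0.121375 = 156.5248 × 1.129048 = ₹176.72

₹176.72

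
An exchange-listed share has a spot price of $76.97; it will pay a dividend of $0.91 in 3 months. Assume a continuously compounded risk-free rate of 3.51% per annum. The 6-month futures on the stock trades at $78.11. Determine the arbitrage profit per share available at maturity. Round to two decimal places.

$0.70 per share

PV(dividends) I = 0.91·e^(−0.0351·3/12) = 0.9020
Fair futures F* = (S − I)·e^(rT) = (76.97 − 0.9020)·e^0.017550 = 76.0680 × 1.017705 = 77.4148
Market $78.11 > fair 77.4148: forward overpriced → cash-and-carry (borrow at r, buy the stock and collect the dividends, short the forward).
Profit at T = |F_mkt − F*| = |78.11 − 77.4148| = $0.70 per share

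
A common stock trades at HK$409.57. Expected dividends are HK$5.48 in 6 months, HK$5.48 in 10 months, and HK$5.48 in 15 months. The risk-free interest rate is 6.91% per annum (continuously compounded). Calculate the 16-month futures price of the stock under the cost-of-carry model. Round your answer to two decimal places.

PV(dividends) I = 5.48·e^(−0.0691·6/12) + 5.48·e^(−0.0691·10/12) + 5.48·e^(−0.0691·15/12)
I = 5.2939 + 5.1734 + 5.0265 = 15.4938
F = (S − I)·e^(rT) = (409.57 − 15.4938) · e^(0.0691·16/12)
= 394.0762 · e^0.092133 = 394.0762 × 1.096511 = HK$432.11

HK$432.11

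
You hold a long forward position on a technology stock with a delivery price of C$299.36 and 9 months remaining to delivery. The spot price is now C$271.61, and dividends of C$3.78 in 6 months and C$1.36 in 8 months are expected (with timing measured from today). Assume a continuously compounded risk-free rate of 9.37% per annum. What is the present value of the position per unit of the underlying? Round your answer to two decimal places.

-C$12.32

PV(remaining dividends) I = 3.78·e^(−0.0937·6/12) + 1.36·e^(−0.0937·8/12) = 4.8846
Current forward F = (S − I)·e^(rT) = (271.61 − 4.8846)·e^(0.0937·9/12) = 266.7254 × 1.072803 = 286.1438
Value (long) = (F − K)·e^(−rT) = (286.1438 − 299.36) × 0.932137 = -12.3193
Value = -C$12.32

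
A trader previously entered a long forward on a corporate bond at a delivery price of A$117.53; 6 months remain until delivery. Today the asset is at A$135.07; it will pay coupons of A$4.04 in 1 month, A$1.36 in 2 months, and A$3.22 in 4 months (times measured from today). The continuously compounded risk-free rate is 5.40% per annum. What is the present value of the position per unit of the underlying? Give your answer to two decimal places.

A$12.14

PV(remaining coupons) I = 4.04·e^(−0.0540·1/12) + 1.36·e^(−0.0540·2/12) + 3.22·e^(−0.0540·4/12) = 8.5322
Current forward F = (S − I)·e^(rT) = (135.07 − 8.5322)·e^(0.0540·6/12) = 126.5378 × 1.027368 = 130.0009
Value (long) = (F − K)·e^(−rT) = (130.0009 − 117.53) × 0.973361 = 12.1387
Value = A$12.14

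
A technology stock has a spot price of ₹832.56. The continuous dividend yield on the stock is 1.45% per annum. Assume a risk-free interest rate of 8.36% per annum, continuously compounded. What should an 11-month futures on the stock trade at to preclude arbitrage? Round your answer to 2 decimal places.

F = S·e^((r − q)T) = 832.56 · e^((0.0836 − 0.0145) × 11/12)
= 832.56 · e^0.063342 = 832.56 × 1.065391
F = ₹887.00

₹887.00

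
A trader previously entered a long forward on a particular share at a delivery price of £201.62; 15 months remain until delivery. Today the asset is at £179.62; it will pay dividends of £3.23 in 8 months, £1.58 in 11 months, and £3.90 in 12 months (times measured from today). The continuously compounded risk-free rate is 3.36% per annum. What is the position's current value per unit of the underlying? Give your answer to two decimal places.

PV(remaining dividends) I = 3.23·e^(−0.0336·8/12) + 1.58·e^(−0.0336·11/12) + 3.90·e^(−0.0336·12/12) = 8.4617
Current forward F = (S − I)·e^(rT) = (179.62 − 8.4617)·e^(0.0336·15/12) = 171.1583 × 1.042894 = 178.5000
Value (long) = (F − K)·e^(−rT) = (178.5000 − 201.62) × 0.958870 = -22.1691
Value = -£22.17

-£22.17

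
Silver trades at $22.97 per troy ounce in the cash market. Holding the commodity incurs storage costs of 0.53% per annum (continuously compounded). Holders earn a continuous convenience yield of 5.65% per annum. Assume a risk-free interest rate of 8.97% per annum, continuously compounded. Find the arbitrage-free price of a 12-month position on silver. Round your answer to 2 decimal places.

$23.87 per troy ounce

Net carry = r + u − y = 0.0897 + 0.0053 − 0.0565 = 0.0385
F = S·e^((r+u−y)T) = 22.97 · e^(0.0385 × 12/12) = 22.97 · e^0.038500
= 22.97 × 1.039251 = $23.87 per troy ounce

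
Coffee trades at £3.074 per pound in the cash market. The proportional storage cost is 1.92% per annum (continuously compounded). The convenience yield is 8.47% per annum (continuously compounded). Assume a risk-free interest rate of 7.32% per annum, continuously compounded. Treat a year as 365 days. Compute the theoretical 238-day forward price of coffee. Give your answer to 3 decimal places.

£3.089 per pound

Net carry = r + u − y = 0.0732 + 0.0192 − 0.0847 = 0.0077
F = S·e^((r+u−y)T) = 3.074 · e^(0.0077 × 238/365) = 3.074 · e^0.005021
= 3.074 × 1.005034 = £3.089 per pound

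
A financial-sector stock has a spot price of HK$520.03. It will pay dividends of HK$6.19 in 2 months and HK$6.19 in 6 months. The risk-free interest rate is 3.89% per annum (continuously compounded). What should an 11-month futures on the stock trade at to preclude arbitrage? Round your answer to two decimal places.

HK$526.24

PV(dividends) I = 6.19·e^(−0.0389·2/12) + 6.19·e^(−0.0389·6/12)
I = 6.1500 + 6.0708 = 12.2208
F = (S − I)·e^(rT) = (520.03 − 12.2208) · e^(0.0389·11/12)
= 507.8092 · e^0.035658 = 507.8092 × 1.036301 = HK$526.24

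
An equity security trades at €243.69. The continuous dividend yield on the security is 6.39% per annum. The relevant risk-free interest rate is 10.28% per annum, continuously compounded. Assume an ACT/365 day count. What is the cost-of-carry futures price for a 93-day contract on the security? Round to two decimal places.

F = S·e^((r − q)T) = 243.69 · e^((0.1028 − 0.0639) × 93/365)
= 243.69 · e^0.009912 = 243.69 × 1.009961
F = €246.12

€246.12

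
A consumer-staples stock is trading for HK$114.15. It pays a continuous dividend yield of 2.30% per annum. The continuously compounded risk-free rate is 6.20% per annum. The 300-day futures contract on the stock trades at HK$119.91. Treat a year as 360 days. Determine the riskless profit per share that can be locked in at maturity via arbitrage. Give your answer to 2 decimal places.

HK$1.99 per share

Fair futures: F* = S·e^(carry·T), with carry = (r − q) = 0.0620 − 0.0230 = 0.0390
F* = 114.15 · e^(0.0390 × 300/360) = 114.15 · e^0.032500 = 114.15 × 1.033034 = HK$117.9208
Market HK$119.91 > fair HK$117.9208: forward overpriced → cash-and-carry (buy spot, short the forward).
At maturity, profit = |F_mkt − F*| = |119.91 − 117.9208| = HK$1.99 per share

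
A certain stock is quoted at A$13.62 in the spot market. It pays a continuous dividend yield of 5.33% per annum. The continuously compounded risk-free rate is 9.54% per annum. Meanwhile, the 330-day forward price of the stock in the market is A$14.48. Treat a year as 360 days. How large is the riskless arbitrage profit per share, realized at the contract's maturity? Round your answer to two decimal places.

A$0.32 per share

Fair forward: F* = S·e^(carry·T), with carry = (r − q) = 0.0954 − 0.0533 = 0.0421
F* = 13.62 · e^(0.0421 × 330/360) = 13.62 · e^0.038592 = 13.62 × 1.039346 = A$14.1559
Market A$14.48 > fair A$14.1559: forward overpriced → cash-and-carry (buy spot, short the forward).
At maturity, profit = |F_mkt − F*| = |14.48 − 14.1559| = A$0.32 per share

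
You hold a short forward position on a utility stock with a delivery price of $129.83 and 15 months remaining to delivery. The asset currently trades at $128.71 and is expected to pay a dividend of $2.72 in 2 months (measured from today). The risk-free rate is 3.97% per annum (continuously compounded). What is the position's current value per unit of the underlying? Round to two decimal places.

-$2.46

PV(remaining dividends) I = 2.72·e^(−0.0397·2/12) = 2.7021
Current forward F = (S − I)·e^(rT) = (128.71 − 2.7021)·e^(0.0397·15/12) = 126.0079 × 1.050877 = 132.4188
Value (long) = (F − K)·e^(−rT) = (132.4188 − 129.83) × 0.951586 = 2.4635
Short position value = −(long value) = -$2.46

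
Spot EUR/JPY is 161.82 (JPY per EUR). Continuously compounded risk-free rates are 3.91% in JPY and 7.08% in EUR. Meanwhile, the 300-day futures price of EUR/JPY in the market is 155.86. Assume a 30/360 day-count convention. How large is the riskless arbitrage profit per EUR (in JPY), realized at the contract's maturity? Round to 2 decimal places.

1.74 per EUR (in JPY)

Fair futures: F* = S·e^(carry·T), with carry = (r_JPY − r_EUR) = 0.0391 − 0.0708 = -0.0317
F* = 161.82 · e^(-0.0317 × 300/360) = 161.82 · e^-0.026417 = 161.82 × 0.973929 = 157.6012
Market 155.86 < fair 157.6012: forward underpriced → reverse cash-and-carry (short spot, go long the forward).
At maturity, profit = |F_mkt − F*| = |155.86 − 157.6012| = 1.74 per EUR (in JPY)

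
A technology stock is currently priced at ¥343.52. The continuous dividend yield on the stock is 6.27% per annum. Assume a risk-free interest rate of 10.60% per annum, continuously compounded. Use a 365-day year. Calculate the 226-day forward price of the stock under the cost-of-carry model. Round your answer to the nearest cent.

F = S·e^((r − q)T) = 343.52 · e^((0.1060 − 0.0627) × 226/365)
= 343.52 · e^0.026810 = 343.52 × 1.027173
F = ¥352.85

¥352.85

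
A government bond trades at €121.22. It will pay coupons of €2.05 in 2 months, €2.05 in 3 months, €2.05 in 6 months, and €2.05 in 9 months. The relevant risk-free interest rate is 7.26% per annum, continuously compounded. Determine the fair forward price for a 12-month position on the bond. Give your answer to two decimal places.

PV(coupons) I = 2.05·e^(−0.0726·2/12) + 2.05·e^(−0.0726·3/12) + 2.05·e^(−0.0726·6/12) + 2.05·e^(−0.0726·9/12)
I = 2.0253 + 2.0131 + 1.9769 + 1.9414 = 7.9567
F = (S − I)·e^(rT) = (121.22 − 7.9567) · e^(0.0726·12/12)
= 113.2633 · e^0.072600 = 113.2633 × 1.075300 = €121.79

€121.79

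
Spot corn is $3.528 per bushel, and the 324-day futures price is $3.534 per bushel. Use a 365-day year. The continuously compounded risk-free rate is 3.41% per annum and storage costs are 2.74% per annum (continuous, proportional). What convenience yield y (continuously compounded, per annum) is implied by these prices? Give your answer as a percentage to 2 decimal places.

F = S·e^((r+u−y)T) ⇒ (r+u−y) = ln(F/S)/T
ln(3.534/3.528) = 0.001699; /T ⇒ 0.001914
y = r + u − ln(F/S)/T = 0.0341 + 0.0274 − 0.001914 = 0.059586
y = 5.96%

5.96%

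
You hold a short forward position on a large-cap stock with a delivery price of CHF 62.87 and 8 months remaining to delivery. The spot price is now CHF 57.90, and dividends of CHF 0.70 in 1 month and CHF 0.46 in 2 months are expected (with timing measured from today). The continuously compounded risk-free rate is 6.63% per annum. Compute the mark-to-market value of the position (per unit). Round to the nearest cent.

CHF 3.40

PV(remaining dividends) I = 0.70·e^(−0.0663·1/12) + 0.46·e^(−0.0663·2/12) = 1.1511
Current forward F = (S − I)·e^(rT) = (57.90 − 1.1511)·e^(0.0663·8/12) = 56.7489 × 1.045191 = 59.3134
Value (long) = (F − K)·e^(−rT) = (59.3134 − 62.87) × 0.956763 = -3.4028
Short position value = −(long value) = CHF 3.40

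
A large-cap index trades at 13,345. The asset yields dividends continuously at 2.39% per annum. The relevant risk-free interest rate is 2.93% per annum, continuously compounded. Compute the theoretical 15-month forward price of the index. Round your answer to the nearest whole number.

13,435

F = S·e^((r − q)T) = 13345 · e^((0.0293 − 0.0239) × 15/12)
= 13345 · e^0.006750 = 13345 × 1.006773
F = 13,435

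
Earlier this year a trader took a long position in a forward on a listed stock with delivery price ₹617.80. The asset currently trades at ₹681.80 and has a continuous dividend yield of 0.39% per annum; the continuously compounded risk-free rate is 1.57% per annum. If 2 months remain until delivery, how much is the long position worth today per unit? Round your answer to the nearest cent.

Current fair forward for the remaining 2 months: F = S·e^((r − q)·T), (r − q) = 0.0157 − 0.0039 = 0.0118
F = 681.80 · e^(0.0118 × 2/12) = 681.80 × 1.001969 = 683.1425
Value of long forward = (F − K)·e^(−rT) = (683.1425 − 617.80) · e^(−0.0157·2/12)
= 65.3425 × 0.997387 = 65.17

₹65.17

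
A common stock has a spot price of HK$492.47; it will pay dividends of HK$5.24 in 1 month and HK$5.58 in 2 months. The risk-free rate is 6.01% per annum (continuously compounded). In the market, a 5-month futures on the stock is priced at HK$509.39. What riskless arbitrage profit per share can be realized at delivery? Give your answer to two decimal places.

PV(dividends) I = 5.24·e^(−0.0601·1/12) + 5.58·e^(−0.0601·2/12) = 10.7382
Fair futures F* = (S − I)·e^(rT) = (492.47 − 10.7382)·e^0.025042 = 481.7318 × 1.025358 = 493.9476
Market HK$509.39 > fair 493.9476: forward overpriced → cash-and-carry (borrow at r, buy the stock and collect the dividends, short the forward).
Profit at T = |F_mkt − F*| = |509.39 − 493.9476| = HK$15.44 per share

HK$15.44 per share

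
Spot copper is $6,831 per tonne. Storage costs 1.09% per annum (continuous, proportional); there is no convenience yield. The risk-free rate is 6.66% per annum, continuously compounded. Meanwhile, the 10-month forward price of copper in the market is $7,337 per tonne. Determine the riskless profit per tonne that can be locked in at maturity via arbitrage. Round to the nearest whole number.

Fair forward: F* = S·e^(carry·T), with carry = (r + u) = 0.0666 + 0.0109 = 0.0775
F* = 6831 · e^(0.0775 × 10/12) = 6831 · e^0.064583 = 6831 × 1.066714 = $7286.7233
Market $7337 > fair $7286.7233: forward overpriced → cash-and-carry (buy spot, short the forward).
At maturity, profit = |F_mkt − F*| = |7337 − 7286.7233| = $50 per tonne

$50 per tonne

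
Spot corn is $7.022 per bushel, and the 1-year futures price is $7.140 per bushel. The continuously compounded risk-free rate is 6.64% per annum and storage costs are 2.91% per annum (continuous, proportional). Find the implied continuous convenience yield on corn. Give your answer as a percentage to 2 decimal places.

7.88%

F = S·e^((r+u−y)T) ⇒ (r+u−y) = ln(F/S)/T
ln(7.140/7.022) = 0.016665; /T ⇒ 0.016665
y = r + u − ln(F/S)/T = 0.0664 + 0.0291 − 0.016665 = 0.078835
y = 7.88%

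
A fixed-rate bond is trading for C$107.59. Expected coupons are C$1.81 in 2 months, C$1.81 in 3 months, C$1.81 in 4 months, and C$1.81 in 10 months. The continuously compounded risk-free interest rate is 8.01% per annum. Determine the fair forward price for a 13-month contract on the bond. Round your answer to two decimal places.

PV(coupons) I = 1.81·e^(−0.0801·2/12) + 1.81·e^(−0.0801·3/12) + 1.81·e^(−0.0801·4/12) + 1.81·e^(−0.0801·10/12)
I = 1.7860 + 1.7741 + 1.7623 + 1.6931 = 7.0155
F = (S − I)·e^(rT) = (107.59 − 7.0155) · e^(0.0801·13/12)
= 100.5745 · e^0.086775 = 100.5745 × 1.090651 = C$109.69

C$109.69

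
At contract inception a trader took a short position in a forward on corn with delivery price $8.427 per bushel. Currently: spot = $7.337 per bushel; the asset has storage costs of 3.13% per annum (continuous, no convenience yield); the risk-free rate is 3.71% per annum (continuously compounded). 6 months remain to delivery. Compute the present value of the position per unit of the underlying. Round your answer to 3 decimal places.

Current fair forward for the remaining 6 months: F = S·e^((r + u)·T), (r + u) = 0.0371 + 0.0313 = 0.0684
F = 7.337 · e^(0.0684 × 6/12) = 7.337 × 1.034792 = 7.5923
Value of long forward = (F − K)·e^(−rT) = (7.5923 − 8.427) · e^(−0.0371·6/12)
= -0.8347 × 0.981621 = -0.819
Short position value = −(long value) = $0.819

$0.819 per bushel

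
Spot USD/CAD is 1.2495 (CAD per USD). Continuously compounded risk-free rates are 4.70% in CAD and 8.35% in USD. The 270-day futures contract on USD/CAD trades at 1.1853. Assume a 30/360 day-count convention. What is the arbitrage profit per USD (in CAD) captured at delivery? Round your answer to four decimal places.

Fair futures: F* = S·e^(carry·T), with carry = (r_CAD − r_USD) = 0.0470 − 0.0835 = -0.0365
F* = 1.2495 · e^(-0.0365 × 270/360) = 1.2495 · e^-0.027375 = 1.2495 × 0.972996 = 1.2158
Market 1.1853 < fair 1.2158: forward underpriced → reverse cash-and-carry (short spot, go long the forward).
At maturity, profit = |F_mkt − F*| = |1.1853 − 1.2158| = 0.0305 per USD (in CAD)

0.0305 per USD (in CAD)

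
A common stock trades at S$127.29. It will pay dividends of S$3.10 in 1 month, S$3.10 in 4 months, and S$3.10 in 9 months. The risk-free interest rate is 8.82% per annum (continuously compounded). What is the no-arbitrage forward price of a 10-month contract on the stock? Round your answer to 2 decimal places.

PV(dividends) I = 3.10·e^(−0.0882·1/12) + 3.10·e^(−0.0882·4/12) + 3.10·e^(−0.0882·9/12)
I = 3.0773 + 3.0102 + 2.9016 = 8.9891
F = (S − I)·e^(rT) = (127.29 − 8.9891) · e^(0.0882·10/12)
= 118.3009 · e^0.073500 = 118.3009 × 1.076269 = S$127.32

S$127.32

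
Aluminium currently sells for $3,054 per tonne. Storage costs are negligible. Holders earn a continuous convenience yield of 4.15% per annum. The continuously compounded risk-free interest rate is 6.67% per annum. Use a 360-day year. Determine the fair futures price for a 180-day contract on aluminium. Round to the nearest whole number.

$3,093 per tonne

Net carry = r + u − y = 0.0667 + 0.0000 − 0.0415 = 0.0252
F = S·e^((r+u−y)T) = 3054 · e^(0.0252 × 180/360) = 3054 · e^0.012600
= 3054 × 1.012680 = $3,093 per tonne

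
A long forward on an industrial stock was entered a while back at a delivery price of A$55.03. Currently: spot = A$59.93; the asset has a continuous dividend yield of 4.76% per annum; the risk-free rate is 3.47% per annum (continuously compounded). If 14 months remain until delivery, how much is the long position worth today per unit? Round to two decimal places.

A$3.85

Current fair forward for the remaining 14 months: F = S·e^((r − q)·T), (r − q) = 0.0347 − 0.0476 = -0.0129
F = 59.93 · e^(-0.0129 × 14/12) = 59.93 × 0.985063 = 59.0348
Value of long forward = (F − K)·e^(−rT) = (59.0348 − 55.03) · e^(−0.0347·14/12)
= 4.0048 × 0.960325 = 3.85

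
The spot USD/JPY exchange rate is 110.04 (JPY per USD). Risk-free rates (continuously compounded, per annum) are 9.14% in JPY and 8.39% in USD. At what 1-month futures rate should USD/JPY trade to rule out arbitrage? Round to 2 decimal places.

110.11

F = S·e^((r_JPY − r_USD)T) = 110.04 · e^((0.0914 − 0.0839) × 1/12)
= 110.04 · e^0.000625 = 110.04 × 1.000625
F = 110.11 JPY per USD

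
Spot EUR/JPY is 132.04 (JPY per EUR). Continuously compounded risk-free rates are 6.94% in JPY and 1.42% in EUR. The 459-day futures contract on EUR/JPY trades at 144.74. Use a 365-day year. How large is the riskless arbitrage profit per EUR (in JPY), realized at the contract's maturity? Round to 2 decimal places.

3.21 per EUR (in JPY)

Fair futures: F* = S·e^(carry·T), with carry = (r_JPY − r_EUR) = 0.0694 − 0.0142 = 0.0552
F* = 132.04 · e^(0.0552 × 459/365) = 132.04 · e^0.069416 = 132.04 × 1.071882 = 141.5313
Market 144.74 > fair 141.5313: forward overpriced → cash-and-carry (buy spot, short the forward).
At maturity, profit = |F_mkt − F*| = |144.74 − 141.5313| = 3.21 per EUR (in JPY)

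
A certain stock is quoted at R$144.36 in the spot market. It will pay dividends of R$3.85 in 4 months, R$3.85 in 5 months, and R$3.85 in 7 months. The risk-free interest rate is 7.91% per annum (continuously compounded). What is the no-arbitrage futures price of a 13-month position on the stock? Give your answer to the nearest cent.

R$145.13

PV(dividends) I = 3.85·e^(−0.0791·4/12) + 3.85·e^(−0.0791·5/12) + 3.85·e^(−0.0791·7/12)
I = 3.7498 + 3.7252 + 3.6764 = 11.1514
F = (S − I)·e^(rT) = (144.36 − 11.1514) · e^(0.0791·13/12)
= 133.2086 · e^0.085692 = 133.2086 × 1.089471 = R$145.13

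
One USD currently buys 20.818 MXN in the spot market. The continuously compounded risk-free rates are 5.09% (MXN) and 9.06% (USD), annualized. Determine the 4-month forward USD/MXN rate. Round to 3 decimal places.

F = S·e^((r_MXN − r_USD)T) = 20.818 · e^((0.0509 − 0.0906) × 4/12)
= 20.818 · e^-0.013233 = 20.818 × 0.986854
F = 20.544 MXN per USD

20.544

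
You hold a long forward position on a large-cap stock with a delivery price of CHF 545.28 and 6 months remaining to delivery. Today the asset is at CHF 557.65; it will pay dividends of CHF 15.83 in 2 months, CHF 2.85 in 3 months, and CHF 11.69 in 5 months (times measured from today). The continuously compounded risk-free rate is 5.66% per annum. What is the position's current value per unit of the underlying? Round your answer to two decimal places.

-CHF 2.32

PV(remaining dividends) I = 15.83·e^(−0.0566·2/12) + 2.85·e^(−0.0566·3/12) + 11.69·e^(−0.0566·5/12) = 29.9089
Current forward F = (S − I)·e^(rT) = (557.65 − 29.9089)·e^(0.0566·6/12) = 527.7411 × 1.028704 = 542.8894
Value (long) = (F − K)·e^(−rT) = (542.8894 − 545.28) × 0.972097 = -2.3239
Value = -CHF 2.32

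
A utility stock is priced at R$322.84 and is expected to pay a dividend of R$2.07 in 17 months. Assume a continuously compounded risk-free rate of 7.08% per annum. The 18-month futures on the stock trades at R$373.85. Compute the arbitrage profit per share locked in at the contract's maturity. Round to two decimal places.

PV(dividends) I = 2.07·e^(−0.0708·17/12) = 1.8725
Fair futures F* = (S − I)·e^(rT) = (322.84 − 1.8725)·e^0.106200 = 320.9675 × 1.112044 = 356.9300
Market R$373.85 > fair 356.9300: forward overpriced → cash-and-carry (borrow at r, buy the stock and collect the dividends, short the forward).
Profit at T = |F_mkt − F*| = |373.85 − 356.9300| = R$16.92 per share

R$16.92 per share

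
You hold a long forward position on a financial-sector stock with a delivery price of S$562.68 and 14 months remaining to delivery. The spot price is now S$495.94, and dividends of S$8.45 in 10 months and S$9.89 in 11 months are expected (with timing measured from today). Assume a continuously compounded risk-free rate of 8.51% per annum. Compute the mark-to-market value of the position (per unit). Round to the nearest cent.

-S$30.58

PV(remaining dividends) I = 8.45·e^(−0.0851·10/12) + 9.89·e^(−0.0851·11/12) = 17.0193
Current forward F = (S − I)·e^(rT) = (495.94 − 17.0193)·e^(0.0851·14/12) = 478.9207 × 1.104379 = 528.9100
Value (long) = (F − K)·e^(−rT) = (528.9100 − 562.68) × 0.905486 = -30.5783
Value = -S$30.58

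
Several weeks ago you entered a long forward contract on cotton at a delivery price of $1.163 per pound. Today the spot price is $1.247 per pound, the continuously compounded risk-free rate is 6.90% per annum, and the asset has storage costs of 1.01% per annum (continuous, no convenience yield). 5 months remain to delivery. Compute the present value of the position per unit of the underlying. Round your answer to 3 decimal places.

Current fair forward for the remaining 5 months: F = S·e^((r + u)·T), (r + u) = 0.0690 + 0.0101 = 0.0791
F = 1.247 · e^(0.0791 × 5/12) = 1.247 × 1.033507 = 1.2888
Value of long forward = (F − K)·e^(−rT) = (1.2888 − 1.163) · e^(−0.0690·5/12)
= 0.1258 × 0.971659 = 0.122

$0.122 per pound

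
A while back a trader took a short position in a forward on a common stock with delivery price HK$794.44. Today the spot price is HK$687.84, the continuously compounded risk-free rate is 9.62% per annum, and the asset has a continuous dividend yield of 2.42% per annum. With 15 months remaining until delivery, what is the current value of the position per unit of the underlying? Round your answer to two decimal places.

HK$37.08

Current fair forward for the remaining 15 months: F = S·e^((r − q)·T), (r − q) = 0.0962 − 0.0242 = 0.0720
F = 687.84 · e^(0.0720 × 15/12) = 687.84 × 1.094174 = 752.6166
Value of long forward = (F − K)·e^(−rT) = (752.6166 − 794.44) · e^(−0.0962·15/12)
= -41.8234 × 0.886699 = -37.08
Short position value = −(long value) = HK$37.08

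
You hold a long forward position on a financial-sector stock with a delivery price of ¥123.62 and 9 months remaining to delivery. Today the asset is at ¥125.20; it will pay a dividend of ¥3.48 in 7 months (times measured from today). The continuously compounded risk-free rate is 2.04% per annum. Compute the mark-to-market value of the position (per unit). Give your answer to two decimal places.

PV(remaining dividends) I = 3.48·e^(−0.0204·7/12) = 3.4388
Current forward F = (S − I)·e^(rT) = (125.20 − 3.4388)·e^(0.0204·9/12) = 121.7612 × 1.015418 = 123.6385
Value (long) = (F − K)·e^(−rT) = (123.6385 − 123.62) × 0.984816 = 0.0182
Value = ¥0.02

¥0.02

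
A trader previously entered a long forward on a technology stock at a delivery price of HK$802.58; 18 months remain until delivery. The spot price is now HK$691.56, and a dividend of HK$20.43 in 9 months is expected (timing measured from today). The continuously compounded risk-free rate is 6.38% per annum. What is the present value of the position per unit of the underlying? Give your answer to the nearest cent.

-HK$57.25

PV(remaining dividends) I = 20.43·e^(−0.0638·9/12) = 19.4754
Current forward F = (S − I)·e^(rT) = (691.56 − 19.4754)·e^(0.0638·18/12) = 672.0846 × 1.100429 = 739.5814
Value (long) = (F − K)·e^(−rT) = (739.5814 − 802.58) × 0.908737 = -57.2492
Value = -HK$57.25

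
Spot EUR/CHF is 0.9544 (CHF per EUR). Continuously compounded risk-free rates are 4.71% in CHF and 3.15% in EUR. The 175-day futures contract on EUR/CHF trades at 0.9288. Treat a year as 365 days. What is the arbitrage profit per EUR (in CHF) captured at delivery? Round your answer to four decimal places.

0.0328 per EUR (in CHF)

Fair futures: F* = S·e^(carry·T), with carry = (r_CHF − r_EUR) = 0.0471 − 0.0315 = 0.0156
F* = 0.9544 · e^(0.0156 × 175/365) = 0.9544 · e^0.007479 = 0.9544 × 1.007507 = 0.9616
Market 0.9288 < fair 0.9616: forward underpriced → reverse cash-and-carry (short spot, go long the forward).
At maturity, profit = |F_mkt − F*| = |0.9288 − 0.9616| = 0.0328 per EUR (in CHF)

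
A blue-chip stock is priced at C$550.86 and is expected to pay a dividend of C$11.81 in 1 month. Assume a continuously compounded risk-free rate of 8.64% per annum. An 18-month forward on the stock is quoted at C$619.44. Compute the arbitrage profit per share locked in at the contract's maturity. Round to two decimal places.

C$5.70 per share

PV(dividends) I = 11.81·e^(−0.0864·1/12) = 11.7253
Fair forward F* = (S − I)·e^(rT) = (550.86 − 11.7253)·e^0.129600 = 539.1347 × 1.138373 = 613.7364
Market C$619.44 > fair 613.7364: forward overpriced → cash-and-carry (borrow at r, buy the stock and collect the dividends, short the forward).
Profit at T = |F_mkt − F*| = |619.44 − 613.7364| = C$5.70 per share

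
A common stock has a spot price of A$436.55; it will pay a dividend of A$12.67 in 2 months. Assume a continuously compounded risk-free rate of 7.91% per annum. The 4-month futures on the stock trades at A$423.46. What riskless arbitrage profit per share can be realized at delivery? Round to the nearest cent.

A$11.92 per share

PV(dividends) I = 12.67·e^(−0.0791·2/12) = 12.5041
Fair futures F* = (S − I)·e^(rT) = (436.55 − 12.5041)·e^0.026367 = 424.0459 × 1.026718 = 435.3756
Market A$423.46 < fair 435.3756: forward underpriced → reverse cash-and-carry (short the stock, invest proceeds at r, pay the dividends, go long the forward).
Profit at T = |F_mkt − F*| = |423.46 − 435.3756| = A$11.92 per share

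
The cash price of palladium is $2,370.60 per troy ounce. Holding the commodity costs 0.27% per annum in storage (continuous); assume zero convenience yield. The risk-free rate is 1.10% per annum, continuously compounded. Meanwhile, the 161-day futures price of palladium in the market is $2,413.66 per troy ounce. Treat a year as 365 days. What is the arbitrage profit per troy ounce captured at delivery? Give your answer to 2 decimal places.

Fair futures: F* = S·e^(carry·T), with carry = (r + u) = 0.0110 + 0.0027 = 0.0137
F* = 2370.60 · e^(0.0137 × 161/365) = 2370.60 · e^0.00604301 = 2370.60 × 1.00606131 = $2384.9689
Market $2413.66 > fair $2384.9689: forward overpriced → cash-and-carry (buy spot, short the forward).
At maturity, profit = |F_mkt − F*| = |2413.66 − 2384.9689| = $28.69 per troy ounce

$28.69 per troy ounce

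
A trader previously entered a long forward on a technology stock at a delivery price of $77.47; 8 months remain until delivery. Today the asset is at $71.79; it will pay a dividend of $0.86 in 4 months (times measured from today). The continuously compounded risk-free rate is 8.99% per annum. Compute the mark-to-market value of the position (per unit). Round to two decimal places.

-$2.01

PV(remaining dividends) I = 0.86·e^(−0.0899·4/12) = 0.8346
Current forward F = (S − I)·e^(rT) = (71.79 − 0.8346)·e^(0.0899·8/12) = 70.9554 × 1.061766 = 75.3380
Value (long) = (F − K)·e^(−rT) = (75.3380 − 77.47) × 0.941827 = -2.0080
Value = -$2.01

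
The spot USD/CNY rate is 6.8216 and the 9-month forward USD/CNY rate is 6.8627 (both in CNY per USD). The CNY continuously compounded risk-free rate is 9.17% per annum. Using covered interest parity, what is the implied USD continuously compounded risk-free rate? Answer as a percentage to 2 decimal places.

F = S·e^((r_CNY − r_USD)T) ⇒ r_USD = r_CNY − ln(F/S)/T
ln(6.8627/6.8216) = 0.006007; /(9/12) = 0.008009
r_USD = 0.0917 − 0.008009 = 0.083691
r_USD = 8.37%

8.37%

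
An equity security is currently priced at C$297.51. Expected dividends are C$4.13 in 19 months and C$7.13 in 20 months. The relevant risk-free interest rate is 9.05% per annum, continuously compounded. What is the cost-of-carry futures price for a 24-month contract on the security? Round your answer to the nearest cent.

C$344.90

PV(dividends) I = 4.13·e^(−0.0905·19/12) + 7.13·e^(−0.0905·20/12)
I = 3.5787 + 6.1317 = 9.7104
F = (S − I)·e^(rT) = (297.51 − 9.7104) · e^(0.0905·24/12)
= 287.7996 · e^0.181000 = 287.7996 × 1.198415 = C$344.90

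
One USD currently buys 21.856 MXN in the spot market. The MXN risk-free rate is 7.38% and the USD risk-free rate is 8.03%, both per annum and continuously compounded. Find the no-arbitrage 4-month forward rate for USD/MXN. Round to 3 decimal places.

21.809

F = S·e^((r_MXN − r_USD)T) = 21.856 · e^((0.0738 − 0.0803) × 4/12)
= 21.856 · e^-0.002167 = 21.856 × 0.997835
F = 21.809 MXN per USD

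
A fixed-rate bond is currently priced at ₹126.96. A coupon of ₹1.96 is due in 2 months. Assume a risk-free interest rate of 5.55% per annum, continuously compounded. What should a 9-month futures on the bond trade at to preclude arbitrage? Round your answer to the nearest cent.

₹130.33

PV(coupons) I = 1.96·e^(−0.0555·2/12)
I = 1.9420
F = (S − I)·e^(rT) = (126.96 − 1.9420) · e^(0.0555·9/12)
= 125.0180 · e^0.041625 = 125.0180 × 1.042503 = ₹130.33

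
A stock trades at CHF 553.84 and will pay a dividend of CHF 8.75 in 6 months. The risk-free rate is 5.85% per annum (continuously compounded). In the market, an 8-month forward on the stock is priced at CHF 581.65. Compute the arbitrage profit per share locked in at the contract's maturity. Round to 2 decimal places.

PV(dividends) I = 8.75·e^(−0.0585·6/12) = 8.4978
Fair forward F* = (S − I)·e^(rT) = (553.84 − 8.4978)·e^0.039000 = 545.3422 × 1.039770 = 567.0305
Market CHF 581.65 > fair 567.0305: forward overpriced → cash-and-carry (borrow at r, buy the stock and collect the dividends, short the forward).
Profit at T = |F_mkt − F*| = |581.65 − 567.0305| = CHF 14.62 per share

CHF 14.62 per share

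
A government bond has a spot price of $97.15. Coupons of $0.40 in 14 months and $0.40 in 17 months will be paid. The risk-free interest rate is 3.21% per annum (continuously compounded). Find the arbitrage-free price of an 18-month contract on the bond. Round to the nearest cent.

$101.14

PV(coupons) I = 0.40·e^(−0.0321·14/12) + 0.40·e^(−0.0321·17/12)
I = 0.3853 + 0.3822 = 0.7675
F = (S − I)·e^(rT) = (97.15 − 0.7675) · e^(0.0321·18/12)
= 96.3825 · e^0.048150 = 96.3825 × 1.049328 = $101.14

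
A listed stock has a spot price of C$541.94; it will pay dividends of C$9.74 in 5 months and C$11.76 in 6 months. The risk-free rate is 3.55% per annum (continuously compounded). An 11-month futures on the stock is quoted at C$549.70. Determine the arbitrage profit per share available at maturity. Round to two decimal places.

PV(dividends) I = 9.74·e^(−0.0355·5/12) + 11.76·e^(−0.0355·6/12) = 21.1501
Fair futures F* = (S − I)·e^(rT) = (541.94 − 21.1501)·e^0.032542 = 520.7899 × 1.033077 = 538.0161
Market C$549.70 > fair 538.0161: forward overpriced → cash-and-carry (borrow at r, buy the stock and collect the dividends, short the forward).
Profit at T = |F_mkt − F*| = |549.70 − 538.0161| = C$11.68 per share

C$11.68 per share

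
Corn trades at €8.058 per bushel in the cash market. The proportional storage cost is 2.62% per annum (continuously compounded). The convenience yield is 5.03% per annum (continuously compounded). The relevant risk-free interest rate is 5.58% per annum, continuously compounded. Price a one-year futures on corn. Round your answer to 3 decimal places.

€8.318 per bushel

Net carry = r + u − y = 0.0558 + 0.0262 − 0.0503 = 0.0317
F = S·e^((r+u−y)T) = 8.058 · e^(0.0317 × 12/12) = 8.058 · e^0.031700
= 8.058 × 1.032208 = €8.318 per bushel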